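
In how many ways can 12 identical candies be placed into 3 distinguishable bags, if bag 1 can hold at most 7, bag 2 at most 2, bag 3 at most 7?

12

By stars and bars, unrestricted non-negative solutions to x_1+…+x_3 = 12 number C(12+2,2) = 91.
Subtract solutions that violate a single cap (substitute x_i' = x_i − (cap_i+1)): x_1 ≥ 8 gives C(6,2) = 15; x_2 ≥ 3 gives C(11,2) = 55; x_3 ≥ 8 gives C(6,2) = 15. Together 85.
Add back pairs where two caps are both exceeded: 3 + 0 + 3 = 6.
By inclusion–exclusion the count is 91 − 85 + 6 = 12.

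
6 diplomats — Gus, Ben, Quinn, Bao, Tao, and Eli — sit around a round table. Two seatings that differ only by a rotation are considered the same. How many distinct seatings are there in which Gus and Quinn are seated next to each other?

48

Glue Gus and Quinn into a block (2 internal orders). Seating 5 units around a circle gives (4)! arrangements.
So 2 × (4)! = 2 × 24 = 48.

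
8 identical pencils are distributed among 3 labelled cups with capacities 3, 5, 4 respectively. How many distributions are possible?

14

Without the upper bounds there are C(10,2) = 45 ways to split 8 among 3 cups.
Subtract solutions that violate a single cap (substitute x_i' = x_i − (cap_i+1)): x_1 ≥ 4 gives C(6,2) = 15; x_2 ≥ 6 gives C(4,2) = 6; x_3 ≥ 5 gives C(5,2) = 10. Together 31.
No two caps can be exceeded simultaneously, so the pair terms are all 0.
By inclusion–exclusion the count is 45 − 31 + 0 = 14.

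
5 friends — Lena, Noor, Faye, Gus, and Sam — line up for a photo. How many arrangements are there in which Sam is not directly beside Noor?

Of the 5! = 120 arrangements, those with Sam and Noor adjacent number 2 × 4! = 48 (treat the pair as a block with 2 internal orders).
Complementary counting: 120 − 48 = 72.

72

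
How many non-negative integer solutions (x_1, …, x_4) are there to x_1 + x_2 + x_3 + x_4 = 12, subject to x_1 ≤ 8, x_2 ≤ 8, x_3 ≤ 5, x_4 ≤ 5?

Without the upper bounds there are C(15,3) = 455 ways to split 12 among 4 variables.
Subtract solutions that violate a single cap (substitute x_i' = x_i − (cap_i+1)): x_1 ≥ 9 gives C(6,3) = 20; x_2 ≥ 9 gives C(6,3) = 20; x_3 ≥ 6 gives C(9,3) = 84; x_4 ≥ 6 gives C(9,3) = 84. Together 208.
Add back pairs where two caps are both exceeded: 0 + 0 + 0 + 0 + 0 + 1 = 1.
By inclusion–exclusion the count is 455 − 208 + 1 = 248.

248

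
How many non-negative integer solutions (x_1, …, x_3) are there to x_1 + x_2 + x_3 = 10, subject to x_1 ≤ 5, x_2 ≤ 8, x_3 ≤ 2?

By stars and bars, unrestricted non-negative solutions to x_1+…+x_3 = 10 number C(10+2,2) = 66.
Subtract solutions that violate a single cap (substitute x_i' = x_i − (cap_i+1)): x_1 ≥ 6 gives C(6,2) = 15; x_2 ≥ 9 gives C(3,2) = 3; x_3 ≥ 3 gives C(9,2) = 36. Together 54.
Add back pairs where two caps are both exceeded: 0 + 3 + 0 = 3.
By inclusion–exclusion the count is 66 − 54 + 3 = 15.

15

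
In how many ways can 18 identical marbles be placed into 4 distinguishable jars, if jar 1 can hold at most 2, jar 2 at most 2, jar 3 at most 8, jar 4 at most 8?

10

By stars and bars, unrestricted non-negative solutions to x_1+…+x_4 = 18 number C(18+3,3) = 1330.
Subtract solutions that violate a single cap (substitute x_i' = x_i − (cap_i+1)): x_1 ≥ 3 gives C(18,3) = 816; x_2 ≥ 3 gives C(18,3) = 816; x_3 ≥ 9 gives C(12,3) = 220; x_4 ≥ 9 gives C(12,3) = 220. Together 2072.
Add back pairs where two caps are both exceeded: 455 + 84 + 84 + 84 + 84 + 1 = 792.
Subtract triples: 20 + 20 + 0 + 0 = 40.
By inclusion–exclusion the count is 1330 − 2072 + 792 − 40 = 10.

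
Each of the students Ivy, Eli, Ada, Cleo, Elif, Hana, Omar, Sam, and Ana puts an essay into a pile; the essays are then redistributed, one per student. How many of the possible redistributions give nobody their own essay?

Count assignments avoiding every fixed point. For any j of the 9 students fixed to their own essay, the other 9−j can be arranged in (9−j)! ways.
By inclusion–exclusion this is Σ_{j=0}^{9} (−1)^j C(9,j)·(9−j)!.
Computing: 362880 − 362880 + 181440 − 60480 + 15120 − 3024 + 504 − 72 + 9 − 1 = 133496.

133496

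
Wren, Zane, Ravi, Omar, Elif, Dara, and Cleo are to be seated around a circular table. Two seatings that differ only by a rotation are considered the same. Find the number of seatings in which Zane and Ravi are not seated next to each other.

480

All circular seatings of 7 people number (6)! = 720.
Seatings with Zane beside Ravi: treat them as a block with 2 internal orders, giving 2 × (5)! = 240.
Subtracting, 720 − 240 = 480.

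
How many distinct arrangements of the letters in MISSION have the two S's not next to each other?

There are 7!/(2!·2!) = 1260 arrangements of MISSION in total.
Arrangements with the S's together: treat SS as one letter, giving (6)!/(2!) = 360.
Hence 1260 − 360 = 900.

900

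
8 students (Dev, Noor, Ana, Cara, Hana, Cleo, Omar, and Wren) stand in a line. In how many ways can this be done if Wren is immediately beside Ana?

Glue Wren and Ana into one block (2 internal orders), leaving 7 units to arrange in a row.
So the count is 2·(7)! = 10080.

10080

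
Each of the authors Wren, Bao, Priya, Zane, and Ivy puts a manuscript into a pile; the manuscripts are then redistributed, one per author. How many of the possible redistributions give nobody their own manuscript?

Count assignments avoiding every fixed point. For any j of the 5 authors fixed to their own manuscript, the other 5−j can be arranged in (5−j)! ways.
By inclusion–exclusion this is Σ_{j=0}^{5} (−1)^j C(5,j)·(5−j)!.
Computing: 120 − 120 + 60 − 20 + 5 − 1 = 44.

44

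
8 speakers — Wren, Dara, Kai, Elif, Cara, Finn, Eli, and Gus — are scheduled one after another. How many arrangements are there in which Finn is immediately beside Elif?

Place the 6 others and the Finn-Elif pair as 7 objects in a line; the pair has 2 internal arrangements.
So the count is 2·(7)! = 10080.

10080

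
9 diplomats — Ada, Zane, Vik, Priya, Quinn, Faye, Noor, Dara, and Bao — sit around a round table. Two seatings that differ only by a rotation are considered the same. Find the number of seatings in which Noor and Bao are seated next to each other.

10080

Glue Noor and Bao into a block (2 internal orders). Seating 8 units around a circle gives (7)! arrangements.
So 2 × (7)! = 2 × 5040 = 10080.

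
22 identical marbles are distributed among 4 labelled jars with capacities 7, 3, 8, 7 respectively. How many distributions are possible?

By stars and bars, unrestricted non-negative solutions to x_1+…+x_4 = 22 number C(22+3,3) = 2300.
Subtract solutions that violate a single cap (substitute x_i' = x_i − (cap_i+1)): x_1 ≥ 8 gives C(17,3) = 680; x_2 ≥ 4 gives C(21,3) = 1330; x_3 ≥ 9 gives C(16,3) = 560; x_4 ≥ 8 gives C(17,3) = 680. Together 3250.
Add back pairs where two caps are both exceeded: 286 + 56 + 84 + 220 + 286 + 56 = 988.
Subtract triples: 4 + 10 + 0 + 4 = 18.
By inclusion–exclusion the count is 2300 − 3250 + 988 − 18 = 20.

20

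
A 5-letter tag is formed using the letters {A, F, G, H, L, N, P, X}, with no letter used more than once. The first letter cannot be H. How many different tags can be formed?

The first letter has 8−1 = 7 choices (anything except H).
The remaining 4 letters are filled from the other 7 symbols without repetition: 7 × 6 × 5 × 4 = 840.
Total: 7 × 840 = 5880.

5880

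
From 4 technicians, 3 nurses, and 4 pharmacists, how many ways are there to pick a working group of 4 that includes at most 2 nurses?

Split by how many nurses are chosen (0 through 2).
Sum: C(3,0)·C(8,4) + C(3,1)·C(8,3) + C(3,2)·C(8,2) = 70 + 168 + 84 = 322.

322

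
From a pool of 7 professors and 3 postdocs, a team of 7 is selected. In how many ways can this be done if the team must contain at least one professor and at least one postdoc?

119

With no constraint there are C(10,7) = 120 possible selections.
Subtract selections that omit an entire group: no professors → C(3,7) = 0; no postdocs → C(7,7) = 1.
Both groups omitted at once is impossible, so 120 − 1 = 119.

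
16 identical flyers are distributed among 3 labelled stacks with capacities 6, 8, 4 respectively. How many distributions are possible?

6

By stars and bars, unrestricted non-negative solutions to x_1+…+x_3 = 16 number C(16+2,2) = 153.
Subtract solutions that violate a single cap (substitute x_i' = x_i − (cap_i+1)): x_1 ≥ 7 gives C(11,2) = 55; x_2 ≥ 9 gives C(9,2) = 36; x_3 ≥ 5 gives C(13,2) = 78. Together 169.
Add back pairs where two caps are both exceeded: 1 + 15 + 6 = 22.
By inclusion–exclusion the count is 153 − 169 + 22 = 6.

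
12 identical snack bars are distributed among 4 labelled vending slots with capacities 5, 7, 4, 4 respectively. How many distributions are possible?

114

Without the upper bounds there are C(15,3) = 455 ways to split 12 among 4 vending slots.
Subtract solutions that violate a single cap (substitute x_i' = x_i − (cap_i+1)): x_1 ≥ 6 gives C(9,3) = 84; x_2 ≥ 8 gives C(7,3) = 35; x_3 ≥ 5 gives C(10,3) = 120; x_4 ≥ 5 gives C(10,3) = 120. Together 359.
Add back pairs where two caps are both exceeded: 0 + 4 + 4 + 0 + 0 + 10 = 18.
By inclusion–exclusion the count is 455 − 359 + 18 = 114.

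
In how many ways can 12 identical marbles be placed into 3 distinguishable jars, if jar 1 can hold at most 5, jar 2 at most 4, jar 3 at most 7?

Ignoring the caps, the number of non-negative solutions to x_1+…+x_3 = 12 is C(14,2) = 91.
Subtract solutions that violate a single cap (substitute x_i' = x_i − (cap_i+1)): x_1 ≥ 6 gives C(8,2) = 28; x_2 ≥ 5 gives C(9,2) = 36; x_3 ≥ 8 gives C(6,2) = 15. Together 79.
Add back pairs where two caps are both exceeded: 3 + 0 + 0 = 3.
By inclusion–exclusion the count is 91 − 79 + 3 = 15.

15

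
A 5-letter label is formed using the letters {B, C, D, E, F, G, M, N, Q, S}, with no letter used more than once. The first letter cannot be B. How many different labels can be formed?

The first letter has 10−1 = 9 choices (anything except B).
The remaining 4 letters are filled from the other 9 symbols without repetition: 9 × 8 × 7 × 6 = 3024.
Total: 9 × 3024 = 27216.

27216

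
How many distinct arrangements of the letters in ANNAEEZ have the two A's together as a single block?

180

Treat the 2 copies of A as a single block. The multiset to arrange is then {AA, E, E, N, N, Z}, 6 items in all.
That gives (6)!/(2!·2!) = 180 arrangements.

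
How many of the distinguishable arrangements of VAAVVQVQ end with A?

Fix A in the last position and arrange the remaining 7 letters.
Those 7 letters have Q appearing twice and V appearing 4 times, giving (7)!/(4!·2!) = 105.

105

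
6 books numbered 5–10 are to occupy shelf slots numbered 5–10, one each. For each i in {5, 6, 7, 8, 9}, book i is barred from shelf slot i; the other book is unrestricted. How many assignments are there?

Let Aᵢ (for 5 ≤ i ≤ 9) be the placements that put book i in its forbidden shelf slot. Any j of these fix j positions, leaving (6−j)! ways to fill the rest, and there are C(5,j) ways to pick which j.
By inclusion–exclusion, the number of valid placements is Σ_{j=0}^{5} (−1)^j C(5,j)·(6−j)!.
Computing: 720 − 600 + 240 − 60 + 10 − 1 = 309.

309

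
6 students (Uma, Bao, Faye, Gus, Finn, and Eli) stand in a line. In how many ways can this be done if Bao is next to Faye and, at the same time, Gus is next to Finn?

96

Treat {Bao,Faye} as one block (2 orders) and {Gus,Finn} as another (2 orders).
That leaves 4 units to arrange: 2 × 2 × 4! = 4 × 24 = 96.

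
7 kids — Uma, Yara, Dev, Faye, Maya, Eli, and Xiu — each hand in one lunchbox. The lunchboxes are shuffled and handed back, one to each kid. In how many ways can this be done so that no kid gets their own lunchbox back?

1854

This is the derangement count D_7: permutations of 7 items with no fixed point.
By inclusion–exclusion this is Σ_{j=0}^{7} (−1)^j C(7,j)·(7−j)!.
Computing: 5040 − 5040 + 2520 − 840 + 210 − 42 + 7 − 1 = 1854.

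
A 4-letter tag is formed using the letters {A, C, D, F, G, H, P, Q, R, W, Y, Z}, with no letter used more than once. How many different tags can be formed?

With no repetition, fill the 4 letters in order: 12 choices, then 11, down to 9.
12 × 11 × 10 × 9 = 11880.

11880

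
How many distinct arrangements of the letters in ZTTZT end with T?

6

Fix T in the last position and arrange the remaining 4 letters.
Those 4 letters have T appearing twice and Z appearing twice, giving (4)!/(2!·2!) = 6.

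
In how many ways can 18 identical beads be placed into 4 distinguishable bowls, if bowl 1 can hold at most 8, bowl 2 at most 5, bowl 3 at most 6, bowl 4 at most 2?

19

Ignoring the caps, the number of non-negative solutions to x_1+…+x_4 = 18 is C(21,3) = 1330.
Subtract solutions that violate a single cap (substitute x_i' = x_i − (cap_i+1)): x_1 ≥ 9 gives C(12,3) = 220; x_2 ≥ 6 gives C(15,3) = 455; x_3 ≥ 7 gives C(14,3) = 364; x_4 ≥ 3 gives C(18,3) = 816. Together 1855.
Add back pairs where two caps are both exceeded: 20 + 10 + 84 + 56 + 220 + 165 = 555.
Subtract triples: 0 + 1 + 0 + 10 = 11.
By inclusion–exclusion the count is 1330 − 1855 + 555 − 11 = 19.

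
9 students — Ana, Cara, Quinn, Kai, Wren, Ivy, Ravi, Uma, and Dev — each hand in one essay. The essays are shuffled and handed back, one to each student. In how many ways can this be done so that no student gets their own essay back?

133496

Count assignments avoiding every fixed point. For any j of the 9 students fixed to their own essay, the other 9−j can be arranged in (9−j)! ways.
By inclusion–exclusion this is Σ_{j=0}^{9} (−1)^j C(9,j)·(9−j)!.
Computing: 362880 − 362880 + 181440 − 60480 + 15120 − 3024 + 504 − 72 + 9 − 1 = 133496.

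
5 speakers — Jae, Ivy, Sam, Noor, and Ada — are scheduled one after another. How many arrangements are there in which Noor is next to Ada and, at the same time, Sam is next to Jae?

24

Treat {Noor,Ada} as one block (2 orders) and {Sam,Jae} as another (2 orders).
That leaves 3 units to arrange: 2 × 2 × 3! = 4 × 6 = 24.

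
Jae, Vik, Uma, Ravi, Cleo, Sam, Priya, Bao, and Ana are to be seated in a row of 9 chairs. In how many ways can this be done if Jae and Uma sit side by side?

80640

Treat {Jae, Uma} as a single unit. There are 8 units to order, and the pair itself can be ordered 2 ways.
So the count is 2·(8)! = 80640.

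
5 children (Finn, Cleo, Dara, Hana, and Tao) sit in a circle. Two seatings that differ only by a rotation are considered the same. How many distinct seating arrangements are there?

24

Seat Finn anywhere (absorbing the rotational symmetry), then permute the other 4: (4)! = 24.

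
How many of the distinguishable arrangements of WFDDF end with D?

With the last slot taken by D, it remains to arrange the other 4 letters (WFDF).
Those 4 letters have F appearing twice, giving (4)!/(2!) = 12.

12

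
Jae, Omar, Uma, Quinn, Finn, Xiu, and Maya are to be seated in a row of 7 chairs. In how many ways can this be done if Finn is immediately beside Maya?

1440

Glue Finn and Maya into one block (2 internal orders), leaving 6 units to arrange in a row.
So the count is 2·(6)! = 1440.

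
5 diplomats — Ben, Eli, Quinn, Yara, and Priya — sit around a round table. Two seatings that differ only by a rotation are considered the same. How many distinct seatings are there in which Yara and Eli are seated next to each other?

Treat {Yara, Eli} as one unit (2 internal orders) and seat the resulting 4 units around the table: (3)! circular arrangements.
So 2 × (3)! = 2 × 6 = 12.

12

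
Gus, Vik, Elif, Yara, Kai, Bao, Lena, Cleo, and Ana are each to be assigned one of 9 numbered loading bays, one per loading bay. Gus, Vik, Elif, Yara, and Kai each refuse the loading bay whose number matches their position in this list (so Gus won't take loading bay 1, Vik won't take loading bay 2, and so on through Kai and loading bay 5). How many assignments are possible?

Let Aᵢ (for 1 ≤ i ≤ 5) be the placements that put person i in their forbidden loading bay. Any j of these fix j positions, leaving (9−j)! ways to fill the rest, and there are C(5,j) ways to pick which j.
By inclusion–exclusion, the number of valid placements is Σ_{j=0}^{5} (−1)^j C(5,j)·(9−j)!.
Computing: 362880 − 201600 + 50400 − 7200 + 600 − 24 = 205056.

205056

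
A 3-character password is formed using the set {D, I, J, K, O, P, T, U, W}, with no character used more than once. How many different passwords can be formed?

504

This is a permutation of 3 out of 9: P(9,3) = 9!/6!.
That product is 9 × 8 × 7 = 504.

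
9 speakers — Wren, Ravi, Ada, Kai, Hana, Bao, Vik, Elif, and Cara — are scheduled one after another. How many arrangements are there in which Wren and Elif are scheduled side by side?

80640

Treat {Wren, Elif} as a single unit. There are 8 units to order, and the pair itself can be ordered 2 ways.
That gives 2 × 8! = 2 × 40320 = 80640.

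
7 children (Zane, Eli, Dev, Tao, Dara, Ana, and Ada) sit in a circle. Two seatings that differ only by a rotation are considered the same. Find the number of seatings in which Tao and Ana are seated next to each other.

240

Treat {Tao, Ana} as one unit (2 internal orders) and seat the resulting 6 units around the table: (5)! circular arrangements.
So 2 × (5)! = 2 × 120 = 240.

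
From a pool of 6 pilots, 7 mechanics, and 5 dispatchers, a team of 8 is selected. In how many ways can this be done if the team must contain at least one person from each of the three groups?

41811

Unrestricted: C(18,8) = 43758 ways to pick any 8 of the 18.
Subtract selections that omit an entire group: no pilots → C(12,8) = 495; no mechanics → C(11,8) = 165; no dispatchers → C(13,8) = 1287.
Add back selections omitting two groups (i.e. drawn from a single group): C(6,8) + C(7,8) + C(5,8) = 0.
By inclusion–exclusion: 43758 − 1947 + 0 = 41811.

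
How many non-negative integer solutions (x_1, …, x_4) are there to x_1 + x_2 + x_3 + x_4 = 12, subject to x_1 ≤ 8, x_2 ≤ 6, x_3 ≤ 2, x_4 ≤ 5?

106

Without the upper bounds there are C(15,3) = 455 ways to split 12 among 4 variables.
Subtract solutions that violate a single cap (substitute x_i' = x_i − (cap_i+1)): x_1 ≥ 9 gives C(6,3) = 20; x_2 ≥ 7 gives C(8,3) = 56; x_3 ≥ 3 gives C(12,3) = 220; x_4 ≥ 6 gives C(9,3) = 84. Together 380.
Add back pairs where two caps are both exceeded: 0 + 1 + 0 + 10 + 0 + 20 = 31.
By inclusion–exclusion the count is 455 − 380 + 31 = 106.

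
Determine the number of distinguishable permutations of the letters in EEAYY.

Letter multiplicities in EEAYY: A×1, E×2, Y×2.
The number of distinct arrangements is 5!/(2!·2!) = 120/4 = 30.

30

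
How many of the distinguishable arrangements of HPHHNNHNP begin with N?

420

With the first slot taken by N, it remains to arrange the other 8 letters (HPHHNHNP).
Those 8 letters have H appearing 4 times, N appearing twice, and P appearing twice, giving (8)!/(4!·2!·2!) = 420.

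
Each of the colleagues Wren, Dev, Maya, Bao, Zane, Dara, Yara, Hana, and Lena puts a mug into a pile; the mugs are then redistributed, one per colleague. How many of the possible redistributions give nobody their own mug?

133496

Let Aᵢ be the assignments in which colleague i gets their own mug. We want the size of the complement of A₁∪…∪A_9.
By inclusion–exclusion this is Σ_{j=0}^{9} (−1)^j C(9,j)·(9−j)!.
Computing: 362880 − 362880 + 181440 − 60480 + 15120 − 3024 + 504 − 72 + 9 − 1 = 133496.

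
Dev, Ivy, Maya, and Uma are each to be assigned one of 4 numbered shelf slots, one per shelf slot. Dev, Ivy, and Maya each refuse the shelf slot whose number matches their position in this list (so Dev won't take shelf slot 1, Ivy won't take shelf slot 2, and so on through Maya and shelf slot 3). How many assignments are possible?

Let Aᵢ (for i ∈ {1, 2, 3}) be the placements that put person i in their forbidden shelf slot. Any j of these fix j positions, leaving (4−j)! ways to fill the rest, and there are C(3,j) ways to pick which j.
By inclusion–exclusion, the number of valid placements is Σ_{j=0}^{3} (−1)^j C(3,j)·(4−j)!.
Computing: 24 − 18 + 6 − 1 = 11.

11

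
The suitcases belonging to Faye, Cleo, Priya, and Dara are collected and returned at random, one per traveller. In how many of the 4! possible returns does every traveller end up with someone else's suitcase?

9

Count assignments avoiding every fixed point. For any j of the 4 travellers fixed to their own suitcase, the other 4−j can be arranged in (4−j)! ways.
By inclusion–exclusion this is Σ_{j=0}^{4} (−1)^j C(4,j)·(4−j)!.
Computing: 24 − 24 + 12 − 4 + 1 = 9.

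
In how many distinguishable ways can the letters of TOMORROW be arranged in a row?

3360

The 8 letters of TOMORROW have repeats: O appearing 3 times and R appearing twice.
Dividing 8! = 40320 by 3!·2! = 12 for the repeated letters gives 3360.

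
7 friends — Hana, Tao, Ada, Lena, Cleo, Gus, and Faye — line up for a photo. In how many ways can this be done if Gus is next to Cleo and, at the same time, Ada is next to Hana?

Treat {Gus,Cleo} as one block (2 orders) and {Ada,Hana} as another (2 orders).
That leaves 5 units to arrange: 2 × 2 × 5! = 4 × 120 = 480.

480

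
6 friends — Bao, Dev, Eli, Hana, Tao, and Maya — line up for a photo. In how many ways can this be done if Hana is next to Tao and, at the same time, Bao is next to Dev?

96

Treat {Hana,Tao} as one block (2 orders) and {Bao,Dev} as another (2 orders).
That leaves 4 units to arrange: 2 × 2 × 4! = 4 × 24 = 96.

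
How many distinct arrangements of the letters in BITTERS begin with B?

With the first slot taken by B, it remains to arrange the other 6 letters (ITTERS).
Those 6 letters have T appearing twice, giving (6)!/(2!) = 360.

360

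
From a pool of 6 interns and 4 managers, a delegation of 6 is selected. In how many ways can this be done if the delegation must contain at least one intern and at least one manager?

Unrestricted: C(10,6) = 210 ways to pick any 6 of the 10.
Selections missing a whole group: no interns → C(4,6) = 0; no managers → C(6,6) = 1.
Both groups omitted at once is impossible, so 210 − 1 = 209.

209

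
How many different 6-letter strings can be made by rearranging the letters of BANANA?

Letter multiplicities in BANANA: A×3, B×1, N×2.
So there are 6! / (3!·2!) = 60 distinguishable arrangements.

60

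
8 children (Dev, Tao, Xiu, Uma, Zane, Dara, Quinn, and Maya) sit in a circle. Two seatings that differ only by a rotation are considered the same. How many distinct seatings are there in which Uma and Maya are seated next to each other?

1440

Treat {Uma, Maya} as one unit (2 internal orders) and seat the resulting 7 units around the table: (6)! circular arrangements.
So 2 × (6)! = 2 × 720 = 1440.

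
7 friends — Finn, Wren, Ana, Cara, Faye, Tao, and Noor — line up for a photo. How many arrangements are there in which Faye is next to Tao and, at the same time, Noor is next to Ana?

Treat {Faye,Tao} as one block (2 orders) and {Noor,Ana} as another (2 orders).
That leaves 5 units to arrange: 2 × 2 × 5! = 4 × 120 = 480.

480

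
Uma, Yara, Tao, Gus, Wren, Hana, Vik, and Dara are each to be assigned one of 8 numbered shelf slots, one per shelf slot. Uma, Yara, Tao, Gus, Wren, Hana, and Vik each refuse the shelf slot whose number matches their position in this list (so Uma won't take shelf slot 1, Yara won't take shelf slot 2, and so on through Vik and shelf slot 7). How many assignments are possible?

Let Aᵢ (for 1 ≤ i ≤ 7) be the placements that put person i in their forbidden shelf slot. Any j of these fix j positions, leaving (8−j)! ways to fill the rest, and there are C(7,j) ways to pick which j.
By inclusion–exclusion, the number of valid placements is Σ_{j=0}^{7} (−1)^j C(7,j)·(8−j)!.
Computing: 40320 − 35280 + 15120 − 4200 + 840 − 126 + 14 − 1 = 16687.

16687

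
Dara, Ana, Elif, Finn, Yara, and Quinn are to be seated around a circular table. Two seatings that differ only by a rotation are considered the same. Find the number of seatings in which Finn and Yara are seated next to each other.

Treat {Finn, Yara} as one unit (2 internal orders) and seat the resulting 5 units around the table: (4)! circular arrangements.
So 2 × (4)! = 2 × 24 = 48.

48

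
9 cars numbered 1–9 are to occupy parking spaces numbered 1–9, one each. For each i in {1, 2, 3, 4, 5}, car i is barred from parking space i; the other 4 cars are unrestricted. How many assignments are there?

205056

Let Aᵢ (for 1 ≤ i ≤ 5) be the placements that put car i in its forbidden parking space. Any j of these fix j positions, leaving (9−j)! ways to fill the rest, and there are C(5,j) ways to pick which j.
By inclusion–exclusion, the number of valid placements is Σ_{j=0}^{5} (−1)^j C(5,j)·(9−j)!.
Computing: 362880 − 201600 + 50400 − 7200 + 600 − 24 = 205056.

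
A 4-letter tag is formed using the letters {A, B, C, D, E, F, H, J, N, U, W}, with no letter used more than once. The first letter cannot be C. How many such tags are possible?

7200

The first letter has 11−1 = 10 choices (anything except C).
The remaining 3 letters are filled from the other 10 symbols without repetition: 10 × 9 × 8 = 720.
Total: 10 × 720 = 7200.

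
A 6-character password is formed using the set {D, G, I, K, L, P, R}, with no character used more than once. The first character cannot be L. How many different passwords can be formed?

The first character has 7−1 = 6 choices (anything except L).
The remaining 5 characters are filled from the other 6 symbols without repetition: 6 × 5 × 4 × 3 × 2 = 720.
Total: 6 × 720 = 4320.

4320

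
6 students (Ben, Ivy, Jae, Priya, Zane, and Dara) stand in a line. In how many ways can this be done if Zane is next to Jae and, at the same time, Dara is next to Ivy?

Treat {Zane,Jae} as one block (2 orders) and {Dara,Ivy} as another (2 orders).
That leaves 4 units to arrange: 2 × 2 × 4! = 4 × 24 = 96.

96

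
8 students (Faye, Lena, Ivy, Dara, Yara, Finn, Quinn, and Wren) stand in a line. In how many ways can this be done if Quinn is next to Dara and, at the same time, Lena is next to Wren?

2880

Treat {Quinn,Dara} as one block (2 orders) and {Lena,Wren} as another (2 orders).
That leaves 6 units to arrange: 2 × 2 × 6! = 4 × 720 = 2880.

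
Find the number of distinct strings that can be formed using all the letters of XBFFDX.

The 6 letters of XBFFDX have repeats: F appearing twice and X appearing twice.
Dividing 6! = 720 by 2!·2! = 4 for the repeated letters gives 180.

180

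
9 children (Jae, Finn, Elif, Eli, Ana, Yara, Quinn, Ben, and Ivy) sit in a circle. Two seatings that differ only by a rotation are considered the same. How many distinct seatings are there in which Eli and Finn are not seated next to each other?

All circular seatings of 9 people number (8)! = 40320.
Seatings with Eli beside Finn: treat them as a block with 2 internal orders, giving 2 × (7)! = 10080.
Subtracting, 40320 − 10080 = 30240.

30240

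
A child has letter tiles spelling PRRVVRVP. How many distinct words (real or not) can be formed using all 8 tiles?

560

Letter multiplicities in PRRVVRVP: P×2, R×3, V×3.
So there are 8! / (3!·3!·2!) = 560 distinguishable arrangements.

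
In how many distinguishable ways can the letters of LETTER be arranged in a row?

Letter multiplicities in LETTER: E×2, L×1, R×1, T×2.
The number of distinct arrangements is 6!/(2!·2!) = 720/4 = 180.

180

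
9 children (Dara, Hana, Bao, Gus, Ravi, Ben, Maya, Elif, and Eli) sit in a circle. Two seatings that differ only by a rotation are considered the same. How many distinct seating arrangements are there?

Around a circle, 9 distinct people have 9!/9 = (8)! = 40320 rotationally distinct seatings.

40320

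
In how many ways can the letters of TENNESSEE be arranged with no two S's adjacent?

There are 9!/(4!·2!·2!) = 3780 arrangements of TENNESSEE in total.
If the two S's are adjacent, glue them into one block, leaving 8 items to arrange: (8)!/(4!·2!) = 840 ways.
Hence 3780 − 840 = 2940.

2940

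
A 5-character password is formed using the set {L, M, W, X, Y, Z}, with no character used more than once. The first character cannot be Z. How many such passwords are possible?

600

The first character has 6−1 = 5 choices (anything except Z).
The remaining 4 characters are filled from the other 5 symbols without repetition: 5 × 4 × 3 × 2 = 120.
Total: 5 × 120 = 600.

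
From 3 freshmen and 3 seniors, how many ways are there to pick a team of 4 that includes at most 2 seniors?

Split by how many seniors are chosen (0 through 2).
Sum: C(3,0)·C(3,4) + C(3,1)·C(3,3) + C(3,2)·C(3,2) = 0 + 3 + 9 = 12.

12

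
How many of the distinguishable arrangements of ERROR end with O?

Fix O in the last position and arrange the remaining 4 letters.
Those 4 letters have R appearing 3 times, giving (4)!/(3!) = 4.

4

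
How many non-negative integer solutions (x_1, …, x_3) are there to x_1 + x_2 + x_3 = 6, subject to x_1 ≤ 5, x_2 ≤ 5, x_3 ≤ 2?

16

By stars and bars, unrestricted non-negative solutions to x_1+…+x_3 = 6 number C(6+2,2) = 28.
Subtract solutions that violate a single cap (substitute x_i' = x_i − (cap_i+1)): x_1 ≥ 6 gives C(2,2) = 1; x_2 ≥ 6 gives C(2,2) = 1; x_3 ≥ 3 gives C(5,2) = 10. Together 12.
No two caps can be exceeded simultaneously, so the pair terms are all 0.
By inclusion–exclusion the count is 28 − 12 + 0 = 16.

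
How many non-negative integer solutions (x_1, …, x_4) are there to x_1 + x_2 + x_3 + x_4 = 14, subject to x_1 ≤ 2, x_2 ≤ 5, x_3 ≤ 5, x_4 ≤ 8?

62

Ignoring the caps, the number of non-negative solutions to x_1+…+x_4 = 14 is C(17,3) = 680.
Subtract solutions that violate a single cap (substitute x_i' = x_i − (cap_i+1)): x_1 ≥ 3 gives C(14,3) = 364; x_2 ≥ 6 gives C(11,3) = 165; x_3 ≥ 6 gives C(11,3) = 165; x_4 ≥ 9 gives C(8,3) = 56. Together 750.
Add back pairs where two caps are both exceeded: 56 + 56 + 10 + 10 + 0 + 0 = 132.
By inclusion–exclusion the count is 680 − 750 + 132 = 62.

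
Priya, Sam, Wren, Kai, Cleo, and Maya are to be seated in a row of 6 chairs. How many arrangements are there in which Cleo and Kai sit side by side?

Glue Cleo and Kai into one block (2 internal orders), leaving 5 units to arrange in a row.
That gives 2 × 5! = 2 × 120 = 240.

240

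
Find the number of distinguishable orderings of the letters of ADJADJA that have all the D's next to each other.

Treat the 2 copies of D as a single block. The multiset to arrange is then {DD, A, A, A, J, J}, 6 items in all.
That gives (6)!/(3!·2!) = 60 arrangements.

60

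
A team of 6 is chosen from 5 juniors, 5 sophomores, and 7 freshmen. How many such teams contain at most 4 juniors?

Split by how many juniors are chosen (0 through 4).
Sum: C(5,0)·C(12,6) + C(5,1)·C(12,5) + C(5,2)·C(12,4) + C(5,3)·C(12,3) + C(5,4)·C(12,2) = 924 + 3960 + 4950 + 2200 + 330 = 12364.

12364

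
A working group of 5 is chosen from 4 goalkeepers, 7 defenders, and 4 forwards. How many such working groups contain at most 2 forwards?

Split by how many forwards are chosen (0 through 2).
Sum: C(4,0)·C(11,5) + C(4,1)·C(11,4) + C(4,2)·C(11,3) = 462 + 1320 + 990 = 2772.

2772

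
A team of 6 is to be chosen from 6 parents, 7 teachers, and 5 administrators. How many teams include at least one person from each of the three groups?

With no constraint there are C(18,6) = 18564 possible selections.
Subtract selections that omit an entire group: no parents → C(12,6) = 924; no teachers → C(11,6) = 462; no administrators → C(13,6) = 1716.
Add back selections omitting two groups (i.e. drawn from a single group): C(6,6) + C(7,6) + C(5,6) = 8.
By inclusion–exclusion: 18564 − 3102 + 8 = 15470.

15470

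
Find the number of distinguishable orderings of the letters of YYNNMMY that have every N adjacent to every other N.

60

Treat the 2 copies of N as a single block. The multiset to arrange is then {NN, M, M, Y, Y, Y}, 6 items in all.
That gives (6)!/(3!·2!) = 60 arrangements.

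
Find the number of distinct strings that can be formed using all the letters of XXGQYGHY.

The 8 letters of XXGQYGHY have repeats: G appearing twice, X appearing twice, and Y appearing twice.
So there are 8! / (2!·2!·2!) = 5040 distinguishable arrangements.

5040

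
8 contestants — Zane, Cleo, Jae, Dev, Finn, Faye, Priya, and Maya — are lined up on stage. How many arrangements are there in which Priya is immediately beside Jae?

10080

Glue Priya and Jae into one block (2 internal orders), leaving 7 units to arrange in a row.
That gives 2 × 7! = 2 × 5040 = 10080.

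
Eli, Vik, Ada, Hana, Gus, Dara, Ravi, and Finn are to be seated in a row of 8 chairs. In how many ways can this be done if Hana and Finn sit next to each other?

Treat {Hana, Finn} as a single unit. There are 7 units to order, and the pair itself can be ordered 2 ways.
So the count is 2·(7)! = 10080.

10080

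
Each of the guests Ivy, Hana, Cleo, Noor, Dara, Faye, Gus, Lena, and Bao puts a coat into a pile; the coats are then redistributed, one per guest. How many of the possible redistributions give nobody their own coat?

133496

Count assignments avoiding every fixed point. For any j of the 9 guests fixed to their own coat, the other 9−j can be arranged in (9−j)! ways.
By inclusion–exclusion this is Σ_{j=0}^{9} (−1)^j C(9,j)·(9−j)!.
Computing: 362880 − 362880 + 181440 − 60480 + 15120 − 3024 + 504 − 72 + 9 − 1 = 133496.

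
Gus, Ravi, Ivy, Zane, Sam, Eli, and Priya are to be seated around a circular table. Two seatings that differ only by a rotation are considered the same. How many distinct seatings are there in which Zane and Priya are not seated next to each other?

480

All circular seatings of 7 people number (6)! = 720.
Those with Zane next to Priya: fuse the pair into one unit and seat 6 units around a circle — 2·(5)! = 240.
Subtracting, 720 − 240 = 480.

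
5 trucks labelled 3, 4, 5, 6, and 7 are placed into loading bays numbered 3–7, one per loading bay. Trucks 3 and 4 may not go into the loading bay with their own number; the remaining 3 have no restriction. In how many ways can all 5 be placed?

Let Aᵢ (for i ∈ {3, 4}) be the placements that put truck i in its forbidden loading bay. Any j of these fix j positions, leaving (5−j)! ways to fill the rest, and there are C(2,j) ways to pick which j.
By inclusion–exclusion, the number of valid placements is Σ_{j=0}^{2} (−1)^j C(2,j)·(5−j)!.
Computing: 120 − 48 + 6 = 78.

78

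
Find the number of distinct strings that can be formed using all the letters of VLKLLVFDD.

15120

The 9 letters of VLKLLVFDD have repeats: D appearing twice, L appearing 3 times, and V appearing twice.
So there are 9! / (3!·2!·2!) = 15120 distinguishable arrangements.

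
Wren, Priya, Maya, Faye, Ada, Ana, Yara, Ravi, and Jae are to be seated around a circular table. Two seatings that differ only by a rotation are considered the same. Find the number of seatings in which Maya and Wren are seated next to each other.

Treat {Maya, Wren} as one unit (2 internal orders) and seat the resulting 8 units around the table: (7)! circular arrangements.
So 2 × (7)! = 2 × 5040 = 10080.

10080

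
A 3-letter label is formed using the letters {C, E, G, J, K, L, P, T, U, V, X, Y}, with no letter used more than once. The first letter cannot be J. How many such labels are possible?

The first letter has 12−1 = 11 choices (anything except J).
The remaining 2 letters are filled from the other 11 symbols without repetition: 11 × 10 = 110.
Total: 11 × 110 = 1210.

1210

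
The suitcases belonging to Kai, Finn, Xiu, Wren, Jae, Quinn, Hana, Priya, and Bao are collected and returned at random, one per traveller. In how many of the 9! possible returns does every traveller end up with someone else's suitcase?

133496

This is the derangement count D_9: permutations of 9 items with no fixed point.
By inclusion–exclusion this is Σ_{j=0}^{9} (−1)^j C(9,j)·(9−j)!.
Computing: 362880 − 362880 + 181440 − 60480 + 15120 − 3024 + 504 − 72 + 9 − 1 = 133496.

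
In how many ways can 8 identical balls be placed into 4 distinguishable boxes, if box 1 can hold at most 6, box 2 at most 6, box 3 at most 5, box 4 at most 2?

Ignoring the caps, the number of non-negative solutions to x_1+…+x_4 = 8 is C(11,3) = 165.
Subtract solutions that violate a single cap (substitute x_i' = x_i − (cap_i+1)): x_1 ≥ 7 gives C(4,3) = 4; x_2 ≥ 7 gives C(4,3) = 4; x_3 ≥ 6 gives C(5,3) = 10; x_4 ≥ 3 gives C(8,3) = 56. Together 74.
No two caps can be exceeded simultaneously, so the pair terms are all 0.
By inclusion–exclusion the count is 165 − 74 + 0 = 91.

91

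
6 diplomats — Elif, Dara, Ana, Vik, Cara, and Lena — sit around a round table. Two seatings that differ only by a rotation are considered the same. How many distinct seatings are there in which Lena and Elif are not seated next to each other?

72

All circular seatings of 6 people number (5)! = 120.
Seatings with Lena beside Elif: treat them as a block with 2 internal orders, giving 2 × (4)! = 48.
Subtracting, 120 − 48 = 72.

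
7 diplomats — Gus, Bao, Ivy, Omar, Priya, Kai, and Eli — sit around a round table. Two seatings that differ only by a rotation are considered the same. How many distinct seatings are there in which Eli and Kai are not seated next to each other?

Without the restriction there are (6)! = 720 seatings.
Seatings with Eli beside Kai: treat them as a block with 2 internal orders, giving 2 × (5)! = 240.
Subtracting, 720 − 240 = 480.

480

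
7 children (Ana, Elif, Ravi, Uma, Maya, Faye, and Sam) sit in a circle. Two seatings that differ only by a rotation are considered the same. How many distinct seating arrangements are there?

720

Seat Ana anywhere (absorbing the rotational symmetry), then permute the other 6: (6)! = 720.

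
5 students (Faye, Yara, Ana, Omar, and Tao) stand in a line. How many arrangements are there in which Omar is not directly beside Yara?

Of the 5! = 120 arrangements, those with Omar and Yara adjacent number 2 × 4! = 48 (treat the pair as a block with 2 internal orders).
So 120 − 48 = 72 arrangements keep them apart.

72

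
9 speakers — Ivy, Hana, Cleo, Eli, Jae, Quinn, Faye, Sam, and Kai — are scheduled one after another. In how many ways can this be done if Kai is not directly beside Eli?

Of the 9! = 362880 arrangements, those with Kai and Eli adjacent number 2 × 8! = 80640 (treat the pair as a block with 2 internal orders).
Complementary counting: 362880 − 80640 = 282240.

282240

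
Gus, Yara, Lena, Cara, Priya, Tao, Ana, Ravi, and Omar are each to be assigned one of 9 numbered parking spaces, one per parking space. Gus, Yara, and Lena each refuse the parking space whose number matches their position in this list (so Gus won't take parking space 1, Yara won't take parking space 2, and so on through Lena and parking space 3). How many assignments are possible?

Let Aᵢ (for i ∈ {1, 2, 3}) be the placements that put person i in their forbidden parking space. Any j of these fix j positions, leaving (9−j)! ways to fill the rest, and there are C(3,j) ways to pick which j.
By inclusion–exclusion, the number of valid placements is Σ_{j=0}^{3} (−1)^j C(3,j)·(9−j)!.
Computing: 362880 − 120960 + 15120 − 720 = 256320.

256320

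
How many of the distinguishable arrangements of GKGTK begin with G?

12

With the first slot taken by G, it remains to arrange the other 4 letters (KGTK).
Those 4 letters have K appearing twice, giving (4)!/(2!) = 12.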